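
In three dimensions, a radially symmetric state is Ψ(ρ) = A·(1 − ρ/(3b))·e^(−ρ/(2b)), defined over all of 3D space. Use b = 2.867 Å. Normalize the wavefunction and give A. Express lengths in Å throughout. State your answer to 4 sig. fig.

The normalization condition is ∫|Ψ|² 4πρ² dρ = 1 from 0 to ∞.
With ∫₀^∞ ρ^4 e^(−αρ) dρ = 4!/α^5, ∫|Ψ|² 4πρ² dρ = A²·(8·π·b^3/3).
Setting this equal to 1 gives A² = 1/(8·π·b^3/3).
Substituting b = 2.867 gives A² = 0.0050652, so A = 0.071170.

A ≈ 0.07117 Å^(-3/2)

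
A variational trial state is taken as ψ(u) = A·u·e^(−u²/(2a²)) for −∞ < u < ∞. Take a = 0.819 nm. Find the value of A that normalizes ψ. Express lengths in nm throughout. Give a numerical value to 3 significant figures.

The normalization condition is ∫|ψ|² du = 1 from −∞ to ∞.
With ∫_{−∞}^{∞} u^(2m) e^(−αu²) du = (2m−1)!!·√π / (2^m α^(m+1/2)), the integral (without the A² prefactor) comes out to √(π)·a^3/2.
Plugging in a = 0.819 yields A = 1.433.

A ≈ 1.43 nm^(-3/2)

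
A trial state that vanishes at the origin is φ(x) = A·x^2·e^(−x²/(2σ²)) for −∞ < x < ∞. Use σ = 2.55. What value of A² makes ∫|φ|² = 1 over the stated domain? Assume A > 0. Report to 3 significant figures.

Normalization requires ∫|φ|² dx = 1, integrated from −∞ to ∞.
With ∫_{−∞}^{∞} x^(2m) e^(−αx²) dx = (2m−1)!!·√π / (2^m α^(m+1/2)), the integral (without the A² prefactor) comes out to 3·√(π)·σ^5/4.
Setting this equal to 1 gives A² = 1/(3·√(π)·σ^5/4).
Plugging in σ = 2.55 yields A = 0.08353.

A^2 ≈ 0.00698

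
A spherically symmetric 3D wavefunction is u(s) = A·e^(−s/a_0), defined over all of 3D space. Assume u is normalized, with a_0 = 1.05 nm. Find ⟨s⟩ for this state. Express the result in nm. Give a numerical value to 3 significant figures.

The expectation value is the |u|²-weighted average of s: ∫ s|u|² 4πs² ds.
Recall ∫₀^∞ s^m e^(−s/β) ds = m!·β^(m+1), since the A² factors cancel between numerator and denominator, ⟨s⟩ = 3·a_0/2.
With a_0 = 1.05, ⟨s⟩ = 1.575.

⟨s⟩ ≈ 1.58 nm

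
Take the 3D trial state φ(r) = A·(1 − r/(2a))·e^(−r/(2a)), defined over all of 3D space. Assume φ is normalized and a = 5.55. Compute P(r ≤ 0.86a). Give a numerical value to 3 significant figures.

P = ∫ |φ|² 4πr² dr over r ≤ 0.86a.
A² is fixed by ∫₀^∞ 4πr²|φ|² dr = 1, i.e. A² = (8·π·a^3)^(−1).
Let u = r/a; then A², 4π and the length scale all cancel, so P = ∫_{0}^{0.86} u^2·(1 - u/2)^2·e^(-u) du ÷ ∫_{0}^{∞} u^2·(1 - u/2)^2·e^(-u) du.
An antiderivative of u^2·(1 - u/2)^2·e^(-u) is -(u^4/4 + u^2 + 2·u + 2)·e^(-u); evaluating from 0 to 0.86 gives ≈ 0.054998, while the full integral is 2.
Taking the ratio yields P = 0.02750.

P ≈ 0.0275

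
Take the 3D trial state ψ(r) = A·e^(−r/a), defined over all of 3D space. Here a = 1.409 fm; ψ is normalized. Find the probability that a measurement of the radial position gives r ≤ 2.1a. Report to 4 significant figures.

With dV = 4πr²dr, the probability is ∫|ψ|² dV over r ≤ 2.1a.
Normalization gives A² = 1/(π·a^3).
In terms of u = r/a (A², 4π and the length scale all cancel between numerator and denominator), P = [∫_{0}^{2.1} u^2·e^(-2·u) du] / [∫_{0}^{∞} u^2·e^(-2·u) du].
With ∫ u^2·e^(-2·u) du = -(2·u^2 + 2·u + 1)·e^(-2·u)/4 + C, the region integral is 1/4 - 701·e^(-21/5)/200 and the full one is 1/4.
The region integral divided by the full integral gives P = 0.78976.

P ≈ 0.7898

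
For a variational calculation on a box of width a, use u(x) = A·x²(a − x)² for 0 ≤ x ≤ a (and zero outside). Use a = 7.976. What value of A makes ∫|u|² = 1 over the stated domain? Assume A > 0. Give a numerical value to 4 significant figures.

We need A² ∫|f|² dx = 1, taking the integral from 0 to a.
Carrying out the integral gives A² · a^9/630.
Hence A² = 1/[a^9/630].
Substituting a = 7.976 gives A² = 0.0000048225, so A = 0.0021960.

A ≈ 0.002196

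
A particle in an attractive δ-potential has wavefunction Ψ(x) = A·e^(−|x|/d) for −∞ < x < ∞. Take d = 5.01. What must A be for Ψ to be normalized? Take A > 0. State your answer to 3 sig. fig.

Normalization requires ∫|Ψ|² dx = 1, integrated from −∞ to ∞.
With ∫₀^∞ x^0 e^(−αx) dx = 0!/α^1, ∫|Ψ|² dx = A²·(d).
Hence A² = 1/[d].
With d = 5.01: A² = 0.1996 and A = 0.4468.

A ≈ 0.447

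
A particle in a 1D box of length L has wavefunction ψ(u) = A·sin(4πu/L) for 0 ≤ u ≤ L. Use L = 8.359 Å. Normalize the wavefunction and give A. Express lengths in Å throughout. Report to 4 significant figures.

We need A² ∫|f|² du = 1, taking the integral from 0 to L.
With ∫₀^L sin²(nπu/L) du = L/2, the integral (without the A² prefactor) comes out to L/2.
So A² = (L/2)^(−1).
Plugging in L = 8.359 yields A = 0.48915.

A ≈ 0.4891 Å^(-1/2)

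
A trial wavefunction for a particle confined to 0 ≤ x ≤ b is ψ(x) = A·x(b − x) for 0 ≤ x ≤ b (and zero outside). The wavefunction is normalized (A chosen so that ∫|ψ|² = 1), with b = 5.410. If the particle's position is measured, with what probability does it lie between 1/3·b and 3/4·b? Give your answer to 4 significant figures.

|ψ|² is the probability density, so P = ∫_{1/3·b}^{3/4·b} |ψ|² dx.
The normalization integral ∫|ψ|²dx over the whole domain equals b^5/30·A², and A² cancels in the ratio.
Let u = x/b; then A² and the length scale cancel, so P = ∫_{1/3}^{3/4} u^2·(1 - u)^2 du ÷ ∫_{0}^{1} u^2·(1 - u)^2 du.
With ∫ u^2·(1 - u)^2 du = u^3·(6·u^2 - 15·u + 10)/30 + C, the region integral is ≈ 0.0228869 and the full one is 1/30.
Taking the ratio, P = 0.68661.

P ≈ 0.6866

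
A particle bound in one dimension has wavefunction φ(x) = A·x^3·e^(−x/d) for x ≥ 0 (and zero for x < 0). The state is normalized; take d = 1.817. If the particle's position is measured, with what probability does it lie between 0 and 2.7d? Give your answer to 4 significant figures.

The probability is P = ∫ |φ|² dx over [0, 2.7d].
Since A² = 1/(45·d^7/8), this is the region integral divided by the full normalization integral.
In terms of u = x/d (A² and the length scale cancel between numerator and denominator), P = [∫_{0}^{2.7} u^6·e^(-2·u) du] / [∫_{0}^{∞} u^6·e^(-2·u) du].
An antiderivative of u^6·e^(-2·u) is -(4·u^6 + 12·u^5 + 30·u^4 + 60·u^3 + 90·u^2 + 90·u + 45)·e^(-2·u)/8; evaluating from 0 to 2.7 gives ≈ 1.67810, while the full integral is 45/8.
Taking the ratio, P = 0.29833.

P ≈ 0.2983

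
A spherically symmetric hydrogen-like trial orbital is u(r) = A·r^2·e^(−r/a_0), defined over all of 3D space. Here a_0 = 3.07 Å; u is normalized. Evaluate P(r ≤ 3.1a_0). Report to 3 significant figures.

P ≈ 0.426

P = ∫ |u|² 4πr² dr over r ≤ 3.1a_0.
The full normalization integral is A²·[45·π·a_0^7/2] = 1, fixing A².
In terms of t = r/a_0 (A², 4π and the length scale all cancel between numerator and denominator), P = [∫_{0}^{3.1} t^6·e^(-2·t) dt] / [∫_{0}^{∞} t^6·e^(-2·t) dt].
Using ∫ t^6·e^(-2·t) dt = -(4·t^6 + 12·t^5 + 30·t^4 + 60·t^3 + 90·t^2 + 90·t + 45)·e^(-2·t)/8, the numerator is ≈ 2.3951 and the denominator is 45/8.
Taking the ratio yields P = 0.4258.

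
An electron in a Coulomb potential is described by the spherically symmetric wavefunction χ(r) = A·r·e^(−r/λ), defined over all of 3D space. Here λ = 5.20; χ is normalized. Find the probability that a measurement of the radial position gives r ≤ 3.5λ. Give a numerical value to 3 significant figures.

P ≈ 0.827

Integrate the radial probability density 4πr²|χ|² over r ≤ 3.5λ.
The full normalization integral is A²·[3·π·λ^5] = 1, fixing A².
In terms of u = r/λ (A², 4π and the length scale all cancel between numerator and denominator), P = [∫_{0}^{3.5} u^4·e^(-2·u) du] / [∫_{0}^{∞} u^4·e^(-2·u) du].
An antiderivative of u^4·e^(-2·u) is -(u^4/2 + u^3 + 3·u^2/2 + 3·u/2 + 3/4)·e^(-2·u); evaluating from 0 to 3.5 gives 3/4 - 4553·e^(-7)/32, while the full integral is 3/4.
Taking the ratio yields P = 0.8270.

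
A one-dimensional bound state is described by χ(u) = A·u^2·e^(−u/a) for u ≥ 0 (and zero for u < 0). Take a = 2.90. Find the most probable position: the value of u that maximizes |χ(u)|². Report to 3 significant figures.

Set d/du [|χ(u)|²] = 0 and solve for u > 0.
This gives u = 2·a.
With a = 2.90, the most probable position is 5.800.

u ≈ 5.80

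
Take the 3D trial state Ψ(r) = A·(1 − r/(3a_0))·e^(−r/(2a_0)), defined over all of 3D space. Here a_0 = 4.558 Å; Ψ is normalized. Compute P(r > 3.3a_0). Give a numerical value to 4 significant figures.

P ≈ 0.6466

P = ∫ |Ψ|² 4πr² dr over r > 3.3a_0.
Normalization gives A² = 1/(8·π·a_0^3/3).
In terms of u = r/a_0 (A², 4π and the length scale all cancel between numerator and denominator), P = [∫_{3.3}^{∞} u^2·(1 - u/3)^2·e^(-u) du] / [∫_{0}^{∞} u^2·(1 - u/3)^2·e^(-u) du].
With ∫ u^2·(1 - u/3)^2·e^(-u) du = (-u^4 + 2·u^3 - 3·u^2 - 6·u - 6)·e^(-u)/9 + C, the region integral is ≈ 0.431074 and the full one is 2/3.
Taking the ratio yields P = 0.64661.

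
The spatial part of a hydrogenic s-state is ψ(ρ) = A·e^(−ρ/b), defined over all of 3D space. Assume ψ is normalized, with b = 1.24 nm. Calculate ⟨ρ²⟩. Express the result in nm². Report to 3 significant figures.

The expectation value is the |ψ|²-weighted average of ρ^2: ∫ ρ^2|ψ|² 4πρ² dρ.
Evaluating both integrals, ⟨ρ²⟩ = 3·b^2.
Putting b = 1.24 gives 4.613.

⟨ρ^2⟩ ≈ 4.61 nm^2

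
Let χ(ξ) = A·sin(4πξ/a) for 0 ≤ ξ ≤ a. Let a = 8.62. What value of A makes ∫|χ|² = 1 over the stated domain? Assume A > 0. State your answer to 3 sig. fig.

Require ∫ |χ|² dξ = 1 over the whole domain.
Using sin²θ = (1 − cos 2θ)/2, the integral (without the A² prefactor) comes out to a/2.
So A² = (a/2)^(−1).
Plugging in a = 8.62 yields A = 0.4817.

A ≈ 0.482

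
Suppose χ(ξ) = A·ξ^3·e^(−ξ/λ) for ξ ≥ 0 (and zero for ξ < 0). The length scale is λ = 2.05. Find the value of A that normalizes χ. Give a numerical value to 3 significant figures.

Normalization requires ∫|χ|² dξ = 1, integrated from 0 to ∞.
The integral (without the A² prefactor) comes out to 45·λ^7/8.
So A² = (45·λ^7/8)^(−1).
Substituting λ = 2.05 gives A² = 0.001168, so A = 0.03418.

A ≈ 0.0342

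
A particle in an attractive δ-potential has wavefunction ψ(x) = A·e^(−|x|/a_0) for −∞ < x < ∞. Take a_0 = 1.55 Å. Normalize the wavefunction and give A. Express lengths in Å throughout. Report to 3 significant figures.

A ≈ 0.803 Å^(-1/2)

Require ∫ |ψ|² dx = 1 over the whole domain.
Carrying out the integral gives A² · a_0.
Setting this equal to 1 gives A² = 1/(a_0).
With a_0 = 1.55: A² = 0.6452 and A = 0.8032.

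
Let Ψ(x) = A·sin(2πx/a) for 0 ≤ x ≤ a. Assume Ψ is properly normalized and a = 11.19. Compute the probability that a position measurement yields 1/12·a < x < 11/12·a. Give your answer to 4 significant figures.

|Ψ|² is the probability density, so P = ∫_{1/12·a}^{11/12·a} |Ψ|² dx.
The normalization integral ∫|Ψ|²dx over the whole domain equals a/2·A², and A² cancels in the ratio.
Substituting u = x/a, A² and the length scale cancel in the ratio: P = ∫_{1/12}^{11/12} sin(2·π·u)^2 du / ∫_{0}^{1} sin(2·π·u)^2 du.
Using ∫ sin(2·π·u)^2 du = u/2 - sin(4·π·u)/(8·π), the numerator is √(3)/(8·π) + 5/12 and the denominator is 1/2.
The result is P = √(3)/(4·π) + 5/6.

P ≈ 0.9712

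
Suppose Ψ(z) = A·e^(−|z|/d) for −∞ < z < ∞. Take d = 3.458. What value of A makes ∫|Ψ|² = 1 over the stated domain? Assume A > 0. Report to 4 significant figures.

The normalization condition is ∫|Ψ|² dz = 1 from −∞ to ∞.
Carrying out the integral gives A² · d.
So A² = (d)^(−1).
With d = 3.458: A² = 0.28918 and A = 0.53776.

A ≈ 0.5378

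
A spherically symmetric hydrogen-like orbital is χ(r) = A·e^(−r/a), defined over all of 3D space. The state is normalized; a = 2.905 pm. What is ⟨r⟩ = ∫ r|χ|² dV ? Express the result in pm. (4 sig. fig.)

⟨r⟩ ≈ 4.358 pm

The expectation value is the |χ|²-weighted average of r: ∫ r|χ|² 4πr² dr.
Using ∫₀^∞ rⁿ e^(−αr) dr = n!/αⁿ⁺¹, since the A² factors cancel between numerator and denominator, ⟨r⟩ = 3·a/2.
Putting a = 2.905 gives 4.3575.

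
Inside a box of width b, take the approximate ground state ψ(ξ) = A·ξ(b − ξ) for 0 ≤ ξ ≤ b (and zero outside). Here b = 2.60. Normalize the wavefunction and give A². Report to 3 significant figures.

A^2 ≈ 0.252

Require ∫ |ψ|² dξ = 1 over the whole domain.
With ψ = A·ξ(b − ξ), the integral evaluates to A²·[b^5/30].
So A² = (b^5/30)^(−1).
Plugging in b = 2.60 yields A = 0.5025.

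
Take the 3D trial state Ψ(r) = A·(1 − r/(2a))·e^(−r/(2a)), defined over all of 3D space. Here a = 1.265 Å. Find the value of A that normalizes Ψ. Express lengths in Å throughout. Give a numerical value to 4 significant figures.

A ≈ 0.1402 Å^(-3/2)

The normalization condition is ∫|Ψ|² 4πr² dr = 1 from 0 to ∞.
In 3D with spherical symmetry the volume element is 4πr² dr.
Using ∫₀^∞ rⁿ e^(−αr) dr = n!/αⁿ⁺¹, the integral (without the A² prefactor) comes out to 8·π·a^3.
Hence A² = 1/[8·π·a^3].
With a = 1.265: A² = 0.019656 and A = 0.14020.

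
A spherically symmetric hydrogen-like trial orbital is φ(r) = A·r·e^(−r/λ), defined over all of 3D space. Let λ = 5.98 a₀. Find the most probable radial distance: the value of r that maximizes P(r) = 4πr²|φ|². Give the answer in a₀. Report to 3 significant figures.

r ≈ 12.0 a₀

Set d/dr [P(r) = 4πr²|φ|²] = 0 and solve for r > 0.
Solving yields r = 2·λ.
With λ = 5.98, the most probable radial distance is 11.96 a₀.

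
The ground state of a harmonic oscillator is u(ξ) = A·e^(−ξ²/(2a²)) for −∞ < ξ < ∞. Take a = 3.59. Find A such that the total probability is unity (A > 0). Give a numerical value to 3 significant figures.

A ≈ 0.396

Require ∫ |u|² dξ = 1 over the whole domain.
With ∫_{−∞}^{∞} ξ^(2m) e^(−αξ²) dξ = (2m−1)!!·√π / (2^m α^(m+1/2)), with u = A·e^(−ξ²/(2a²)), the integral evaluates to A²·[√(π)·a].
So A² = (√(π)·a)^(−1).
Plugging in a = 3.59 yields A = 0.3964.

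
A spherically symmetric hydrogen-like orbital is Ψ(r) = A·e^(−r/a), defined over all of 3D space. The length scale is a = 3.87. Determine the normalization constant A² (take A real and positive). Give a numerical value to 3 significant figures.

The normalization condition is ∫|Ψ|² 4πr² dr = 1 from 0 to ∞.
(Spherical symmetry: dV = 4πr² dr.)
The integral (without the A² prefactor) comes out to π·a^3.
Setting this equal to 1 gives A² = 1/(π·a^3).
Plugging in a = 3.87 yields A = 0.07411.

A^2 ≈ 0.00549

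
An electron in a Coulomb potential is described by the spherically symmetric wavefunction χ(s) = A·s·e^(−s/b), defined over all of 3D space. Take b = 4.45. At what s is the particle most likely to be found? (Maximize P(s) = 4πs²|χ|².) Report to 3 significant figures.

Differentiate P(s) = 4πs²|χ|² with respect to s and set to zero.
This gives s = 2·b.
With b = 4.45, the most probable radial distance is 8.900.

s ≈ 8.90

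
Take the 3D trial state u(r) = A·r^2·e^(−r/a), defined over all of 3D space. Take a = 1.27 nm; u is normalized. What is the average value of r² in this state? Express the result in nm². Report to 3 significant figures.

By definition ⟨r²⟩ = ∫ r^2 |u(r)|² 4πr² dr.
Evaluating both integrals, ⟨r²⟩ = 14·a^2.
With a = 1.27, ⟨r^2⟩ = 22.58.

⟨r^2⟩ ≈ 22.6 nm^2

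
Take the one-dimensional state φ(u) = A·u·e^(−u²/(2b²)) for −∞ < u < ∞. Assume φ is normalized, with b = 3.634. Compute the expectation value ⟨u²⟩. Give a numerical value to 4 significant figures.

⟨u^2⟩ ≈ 19.81

⟨u²⟩ = ∫ u^2 |φ|² du over the full domain.
Using the Gaussian integral ∫_{−∞}^{∞} e^(−αu²) du = √(π/α), evaluating both integrals, ⟨u²⟩ = 3·b^2/2.
With b = 3.634, ⟨u^2⟩ = 19.809.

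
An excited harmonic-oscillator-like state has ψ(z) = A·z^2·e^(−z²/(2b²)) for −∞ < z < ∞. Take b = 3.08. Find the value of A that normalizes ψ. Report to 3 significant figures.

A ≈ 0.0521

Require ∫ |ψ|² dz = 1 over the whole domain.
Using the Gaussian integral ∫_{−∞}^{∞} e^(−αz²) dz = √(π/α), ∫|ψ|² dz = A²·(3·√(π)·b^5/4).
Substituting b = 3.08 gives A² = 0.002714, so A = 0.05210.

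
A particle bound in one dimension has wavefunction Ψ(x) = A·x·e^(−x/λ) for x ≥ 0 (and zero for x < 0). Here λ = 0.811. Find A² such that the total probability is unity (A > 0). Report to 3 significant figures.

We need A² ∫|f|² dx = 1, taking the integral from 0 to ∞.
The integral (without the A² prefactor) comes out to λ^3/4.
Setting this equal to 1 gives A² = 1/(λ^3/4).
Substituting λ = 0.811 gives A² = 7.499, so A = 2.738.

A^2 ≈ 7.50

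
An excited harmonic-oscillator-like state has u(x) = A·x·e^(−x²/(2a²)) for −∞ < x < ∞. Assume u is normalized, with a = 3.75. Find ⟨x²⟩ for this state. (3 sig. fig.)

⟨x^2⟩ ≈ 21.1

The expectation value is the |u|²-weighted average of x^2: ∫ x^2|u|² dx.
Using the Gaussian integral ∫_{−∞}^{∞} e^(−αx²) dx = √(π/α), the ratio of the moment integral to the normalization integral gives ⟨x²⟩ = 3·a^2/2.
With a = 3.75, ⟨x^2⟩ = 21.09.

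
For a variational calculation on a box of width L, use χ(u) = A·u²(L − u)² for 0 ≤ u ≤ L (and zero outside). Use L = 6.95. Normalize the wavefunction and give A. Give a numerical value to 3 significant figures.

Require ∫ |χ|² du = 1 over the whole domain.
Expanding the polynomial and integrating term by term, with χ = A·u²(L − u)², the integral evaluates to A²·[L^9/630].
So A² = (L^9/630)^(−1).
With L = 6.95: A² = 0.00001665 and A = 0.004081.

A ≈ 0.00408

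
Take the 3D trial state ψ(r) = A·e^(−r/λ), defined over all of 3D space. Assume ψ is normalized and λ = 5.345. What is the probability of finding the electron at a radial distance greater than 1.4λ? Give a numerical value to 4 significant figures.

P ≈ 0.4695

With dV = 4πr²dr, the probability is ∫|ψ|² dV over r > 1.4λ.
Normalization gives A² = 1/(π·λ^3).
Substituting u = r/λ, A², 4π and the length scale all cancel in the ratio: P = ∫_{1.4}^{∞} u^2·e^(-2·u) du / ∫_{0}^{∞} u^2·e^(-2·u) du.
An antiderivative of u^2·e^(-2·u) is -(2·u^2 + 2·u + 1)·e^(-2·u)/4; evaluating from 1.4 to ∞ gives 193·e^(-14/5)/100, while the full integral is 1/4.
This evaluates to P = 0.46945.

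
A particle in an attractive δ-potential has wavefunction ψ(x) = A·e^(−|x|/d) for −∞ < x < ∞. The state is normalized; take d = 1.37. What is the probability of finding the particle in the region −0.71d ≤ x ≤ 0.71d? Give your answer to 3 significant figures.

P ≈ 0.758

P = ∫_{−0.71d}^{0.71d} |ψ(x)|² dx.
The normalization integral ∫|ψ|²dx over the whole domain equals d·A², and A² cancels in the ratio.
By symmetry take twice the x ≥ 0 contribution in numerator and denominator; the 2's cancel. Substituting u = x/d, A² and the length scale cancel in the ratio: P = ∫_{0}^{0.71} e^(-2·u) du / ∫_{0}^{∞} e^(-2·u) du.
With ∫ e^(-2·u) du = -e^(-2·u)/2 + C, the region integral is 1/2 - e^(-71/50)/2 and the full one is 1/2.
This works out to P = 0.7583.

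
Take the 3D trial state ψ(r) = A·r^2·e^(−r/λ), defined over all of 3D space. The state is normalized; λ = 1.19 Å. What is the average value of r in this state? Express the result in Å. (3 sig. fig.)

⟨r⟩ ≈ 4.17 Å

The expectation value is the |ψ|²-weighted average of r: ∫ r|ψ|² 4πr² dr.
Using ∫₀^∞ rⁿ e^(−αr) dr = n!/αⁿ⁺¹, the ratio of the moment integral to the normalization integral gives ⟨r⟩ = 7·λ/2.
Putting λ = 1.19 gives 4.165.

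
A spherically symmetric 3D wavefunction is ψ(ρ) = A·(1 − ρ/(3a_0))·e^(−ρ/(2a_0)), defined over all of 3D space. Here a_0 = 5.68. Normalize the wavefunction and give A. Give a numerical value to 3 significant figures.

Normalization requires ∫|ψ|² 4πρ² dρ = 1, integrated from 0 to ∞.
The angular integral contributes 4π, leaving ∫₀^∞ ρ²|ψ|² dρ.
With ∫₀^∞ ρ^4 e^(−αρ) dρ = 4!/α^5, carrying out the integral gives A² · 8·π·a_0^3/3.
Setting this equal to 1 gives A² = 1/(8·π·a_0^3/3).
Substituting a_0 = 5.68 gives A² = 0.0006514, so A = 0.02552.

A ≈ 0.0255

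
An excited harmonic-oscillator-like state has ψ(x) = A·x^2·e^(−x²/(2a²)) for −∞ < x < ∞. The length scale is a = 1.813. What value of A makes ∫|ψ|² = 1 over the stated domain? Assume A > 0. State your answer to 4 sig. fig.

Normalization requires ∫|ψ|² dx = 1, integrated from −∞ to ∞.
The integral (without the A² prefactor) comes out to 3·√(π)·a^5/4.
Hence A² = 1/[3·√(π)·a^5/4].
Substituting a = 1.813 gives A² = 0.038404, so A = 0.19597.

A ≈ 0.1960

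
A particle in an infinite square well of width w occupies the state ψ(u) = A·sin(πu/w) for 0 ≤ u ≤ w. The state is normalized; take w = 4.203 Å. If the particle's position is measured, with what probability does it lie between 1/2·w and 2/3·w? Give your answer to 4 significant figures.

P ≈ 0.3045

P = ∫_{1/2·w}^{2/3·w} |ψ(u)|² du.
The normalization integral ∫|ψ|²du over the whole domain equals w/2·A², and A² cancels in the ratio.
Let t = u/w; then A² and the length scale cancel, so P = ∫_{1/2}^{2/3} sin(π·t)^2 dt ÷ ∫_{0}^{1} sin(π·t)^2 dt.
An antiderivative of sin(π·t)^2 is t/2 - sin(2·π·t)/(4·π); evaluating from 1/2 to 2/3 gives √(3)/(8·π) + 1/12, while the full integral is 1/2.
Taking the ratio, P = (√(3)/4 + π/6)/π.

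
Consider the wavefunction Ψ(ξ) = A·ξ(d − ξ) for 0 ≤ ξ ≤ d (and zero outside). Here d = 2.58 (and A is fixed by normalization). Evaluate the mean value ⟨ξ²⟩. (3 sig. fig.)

The expectation value is the |Ψ|²-weighted average of ξ^2: ∫ ξ^2|Ψ|² dξ.
The ratio of the moment integral to the normalization integral gives ⟨ξ²⟩ = 2·d^2/7.
With d = 2.58, ⟨ξ^2⟩ = 1.902.

⟨ξ^2⟩ ≈ 1.90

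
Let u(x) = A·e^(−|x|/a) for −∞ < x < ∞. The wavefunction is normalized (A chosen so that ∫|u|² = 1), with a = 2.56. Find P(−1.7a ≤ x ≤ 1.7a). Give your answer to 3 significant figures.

The probability is P = ∫ |u|² dx over [−1.7a, 1.7a].
Since A² = 1/(a), this is the region integral divided by the full normalization integral.
By symmetry take twice the x ≥ 0 contribution in numerator and denominator; the 2's cancel. In terms of t = x/a (A² and the length scale cancel between numerator and denominator), P = [∫_{0}^{1.7} e^(-2·t) dt] / [∫_{0}^{∞} e^(-2·t) dt].
Using ∫ e^(-2·t) dt = -e^(-2·t)/2, the numerator is 1/2 - e^(-17/5)/2 and the denominator is 1/2.
This works out to P = 0.9666.

P ≈ 0.967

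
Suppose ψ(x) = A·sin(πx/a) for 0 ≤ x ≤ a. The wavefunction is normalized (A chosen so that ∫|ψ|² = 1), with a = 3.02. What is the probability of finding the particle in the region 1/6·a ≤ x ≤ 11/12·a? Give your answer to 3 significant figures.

The probability is P = ∫ |ψ|² dx over [1/6·a, 11/12·a].
The normalization integral ∫|ψ|²dx over the whole domain equals a/2·A², and A² cancels in the ratio.
In terms of u = x/a (A² and the length scale cancel between numerator and denominator), P = [∫_{1/6}^{11/12} sin(π·u)^2 du] / [∫_{0}^{1} sin(π·u)^2 du].
With ∫ sin(π·u)^2 du = u/2 - sin(2·π·u)/(4·π) + C, the region integral is 1/(8·π) + √(3)/(8·π) + 3/8 and the full one is 1/2.
Taking the ratio, P = (1 + √(3) + 3·π)/(4·π).

P ≈ 0.967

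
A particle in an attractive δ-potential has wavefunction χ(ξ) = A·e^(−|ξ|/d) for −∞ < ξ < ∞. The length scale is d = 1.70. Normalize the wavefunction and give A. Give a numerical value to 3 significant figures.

A ≈ 0.767

The normalization condition is ∫|χ|² dξ = 1 from −∞ to ∞.
The integral (without the A² prefactor) comes out to d.
With d = 1.70: A² = 0.5882 and A = 0.7670.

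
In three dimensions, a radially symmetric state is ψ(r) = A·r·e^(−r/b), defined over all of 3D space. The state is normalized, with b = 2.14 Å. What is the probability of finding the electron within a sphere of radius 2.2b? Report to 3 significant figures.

P ≈ 0.449

Integrate the radial probability density 4πr²|ψ|² over r ≤ 2.2b.
Normalization gives A² = 1/(3·π·b^5).
Substituting u = r/b, A², 4π and the length scale all cancel in the ratio: P = ∫_{0}^{2.2} u^4·e^(-2·u) du / ∫_{0}^{∞} u^4·e^(-2·u) du.
An antiderivative of u^4·e^(-2·u) is -(u^4/2 + u^3 + 3·u^2/2 + 3·u/2 + 3/4)·e^(-2·u); evaluating from 0 to 2.2 gives ≈ 0.33661, while the full integral is 3/4.
The region integral divided by the full integral gives P = 0.4488.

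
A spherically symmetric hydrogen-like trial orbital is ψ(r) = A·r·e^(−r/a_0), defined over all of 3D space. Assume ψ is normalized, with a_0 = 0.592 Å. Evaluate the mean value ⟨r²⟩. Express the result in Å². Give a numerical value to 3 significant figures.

⟨r^2⟩ ≈ 2.63 Å^2

By definition ⟨r²⟩ = ∫ r^2 |ψ(r)|² 4πr² dr.
With ∫₀^∞ r^6 e^(−αr) dr = 6!/α^7, evaluating both integrals, ⟨r²⟩ = 15·a_0^2/2.
Putting a_0 = 0.592 gives 2.628.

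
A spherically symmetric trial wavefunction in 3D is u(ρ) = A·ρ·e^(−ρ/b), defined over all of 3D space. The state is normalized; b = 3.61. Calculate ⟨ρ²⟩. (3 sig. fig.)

⟨ρ²⟩ = ∫ ρ^2 |u|² 4πρ² dρ over the full domain.
Evaluating both integrals, ⟨ρ²⟩ = 15·b^2/2.
Putting b = 3.61 gives 97.74.

⟨ρ^2⟩ ≈ 97.7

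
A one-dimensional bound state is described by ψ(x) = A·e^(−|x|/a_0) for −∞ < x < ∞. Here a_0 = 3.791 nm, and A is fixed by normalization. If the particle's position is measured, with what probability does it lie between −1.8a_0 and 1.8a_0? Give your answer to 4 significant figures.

|ψ|² is the probability density, so P = ∫_{−1.8a_0}^{1.8a_0} |ψ|² dx.
Since A² = 1/(a_0), this is the region integral divided by the full normalization integral.
Both integrals are even about x = 0, so only the x ≥ 0 halves are needed (the factors of 2 cancel). Substituting u = x/a_0, A² and the length scale cancel in the ratio: P = ∫_{0}^{1.8} e^(-2·u) du / ∫_{0}^{∞} e^(-2·u) du.
Using ∫ e^(-2·u) du = -e^(-2·u)/2, the numerator is 1/2 - e^(-18/5)/2 and the denominator is 1/2.
Taking the ratio, P = 0.97268.

P ≈ 0.9727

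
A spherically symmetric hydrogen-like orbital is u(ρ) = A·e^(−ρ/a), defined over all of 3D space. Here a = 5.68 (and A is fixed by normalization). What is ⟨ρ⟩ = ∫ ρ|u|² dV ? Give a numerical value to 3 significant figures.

By definition ⟨ρ⟩ = ∫ ρ |u(ρ)|² 4πρ² dρ.
Using ∫₀^∞ ρⁿ e^(−αρ) dρ = n!/αⁿ⁺¹, since the A² factors cancel between numerator and denominator, ⟨ρ⟩ = 3·a/2.
With a = 5.68, ⟨ρ⟩ = 8.520.

⟨ρ⟩ ≈ 8.52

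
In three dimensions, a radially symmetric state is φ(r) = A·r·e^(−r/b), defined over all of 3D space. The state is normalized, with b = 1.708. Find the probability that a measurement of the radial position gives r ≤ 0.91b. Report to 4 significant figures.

P = ∫ |φ|² 4πr² dr over r ≤ 0.91b.
A² is fixed by ∫₀^∞ 4πr²|φ|² dr = 1, i.e. A² = (3·π·b^5)^(−1).
In terms of u = r/b (A², 4π and the length scale all cancel between numerator and denominator), P = [∫_{0}^{0.91} u^4·e^(-2·u) du] / [∫_{0}^{∞} u^4·e^(-2·u) du].
Using ∫ u^4·e^(-2·u) du = -(u^4/2 + u^3 + 3·u^2/2 + 3·u/2 + 3/4)·e^(-2·u), the numerator is ≈ 0.0284028 and the denominator is 3/4.
This evaluates to P = 0.037870.

P ≈ 0.03787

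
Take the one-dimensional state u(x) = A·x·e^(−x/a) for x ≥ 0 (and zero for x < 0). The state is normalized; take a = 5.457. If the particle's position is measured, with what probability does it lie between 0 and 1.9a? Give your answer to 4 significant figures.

|u|² is the probability density, so P = ∫_{0}^{1.9a} |u|² dx.
Since A² = 1/(a^3/4), this is the region integral divided by the full normalization integral.
In terms of t = x/a (A² and the length scale cancel between numerator and denominator), P = [∫_{0}^{1.9} t^2·e^(-2·t) dt] / [∫_{0}^{∞} t^2·e^(-2·t) dt].
With ∫ t^2·e^(-2·t) dt = -(2·t^2 + 2·t + 1)·e^(-2·t)/4 + C, the region integral is 1/4 - 601·e^(-19/5)/200 and the full one is 1/4.
Taking the ratio, P = 0.73110.

P ≈ 0.7311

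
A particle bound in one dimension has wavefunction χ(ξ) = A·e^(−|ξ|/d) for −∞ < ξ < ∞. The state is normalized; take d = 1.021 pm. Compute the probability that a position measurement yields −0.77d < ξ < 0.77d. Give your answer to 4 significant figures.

P ≈ 0.7856

P = ∫_{−0.77d}^{0.77d} |χ(ξ)|² dξ.
With A² fixed by ∫|χ|² = 1, i.e. A² = (d)^(−1), substitute and integrate.
Both integrals are even about ξ = 0, so only the ξ ≥ 0 halves are needed (the factors of 2 cancel). In terms of u = ξ/d (A² and the length scale cancel between numerator and denominator), P = [∫_{0}^{0.77} e^(-2·u) du] / [∫_{0}^{∞} e^(-2·u) du].
An antiderivative of e^(-2·u) is -e^(-2·u)/2; evaluating from 0 to 0.77 gives 1/2 - e^(-77/50)/2, while the full integral is 1/2.
Evaluating gives P = 0.78562.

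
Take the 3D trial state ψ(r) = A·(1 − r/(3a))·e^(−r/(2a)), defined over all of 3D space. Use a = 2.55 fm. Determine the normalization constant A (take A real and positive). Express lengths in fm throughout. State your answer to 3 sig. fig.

The normalization condition is ∫|ψ|² 4πr² dr = 1 from 0 to ∞.
The angular integral contributes 4π, leaving ∫₀^∞ r²|ψ|² dr.
Carrying out the integral gives A² · 8·π·a^3/3.
So A² = (8·π·a^3/3)^(−1).
With a = 2.55: A² = 0.007199 and A = 0.08485.

A ≈ 0.0848 fm^(-3/2)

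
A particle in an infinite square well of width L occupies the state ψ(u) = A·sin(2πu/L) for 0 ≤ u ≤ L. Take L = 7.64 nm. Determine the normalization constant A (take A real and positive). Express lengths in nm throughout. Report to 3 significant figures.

The normalization condition is ∫|ψ|² du = 1 from 0 to L.
∫|ψ|² du = A²·(L/2).
Substituting L = 7.64 gives A² = 0.2618, so A = 0.5116.

A ≈ 0.512 nm^(-1/2)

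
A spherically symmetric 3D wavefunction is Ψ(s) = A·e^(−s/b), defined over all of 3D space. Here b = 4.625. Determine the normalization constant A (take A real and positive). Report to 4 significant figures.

A ≈ 0.05672

Normalization requires ∫|Ψ|² 4πs² ds = 1, integrated from 0 to ∞.
The angular integral contributes 4π, leaving ∫₀^∞ s²|Ψ|² ds.
Recall ∫₀^∞ s^m e^(−s/β) ds = m!·β^(m+1), carrying out the integral gives A² · π·b^3.
Setting this equal to 1 gives A² = 1/(π·b^3).
With b = 4.625: A² = 0.0032175 and A = 0.056723.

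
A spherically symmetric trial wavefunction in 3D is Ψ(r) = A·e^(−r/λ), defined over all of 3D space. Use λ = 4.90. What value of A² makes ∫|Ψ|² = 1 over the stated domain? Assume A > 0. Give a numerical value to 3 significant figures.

A^2 ≈ 0.00271

Require ∫ |Ψ|² 4πr² dr = 1 over the whole domain.
(Spherical symmetry: dV = 4πr² dr.)
With ∫₀^∞ r^2 e^(−αr) dr = 2!/α^3, the integral (without the A² prefactor) comes out to π·λ^3.
With λ = 4.90: A² = 0.002706 and A = 0.05202.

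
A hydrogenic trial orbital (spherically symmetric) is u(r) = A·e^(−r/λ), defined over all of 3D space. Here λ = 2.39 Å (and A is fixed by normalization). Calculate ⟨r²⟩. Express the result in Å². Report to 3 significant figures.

⟨r^2⟩ ≈ 17.1 Å^2

⟨r²⟩ = ∫ r^2 |u|² 4πr² dr over the full domain.
With ∫₀^∞ r^4 e^(−αr) dr = 4!/α^5, the ratio of the moment integral to the normalization integral gives ⟨r²⟩ = 3·λ^2.
With λ = 2.39, ⟨r^2⟩ = 17.14.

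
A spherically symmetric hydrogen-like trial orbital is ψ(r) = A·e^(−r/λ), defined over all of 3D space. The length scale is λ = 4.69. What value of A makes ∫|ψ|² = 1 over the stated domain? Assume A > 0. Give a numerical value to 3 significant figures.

A ≈ 0.0555

We need A² ∫|f|² 4πr² dr = 1, taking the integral from 0 to ∞.
(Spherical symmetry: dV = 4πr² dr.)
Carrying out the integral gives A² · π·λ^3.
Substituting λ = 4.69 gives A² = 0.003086, so A = 0.05555.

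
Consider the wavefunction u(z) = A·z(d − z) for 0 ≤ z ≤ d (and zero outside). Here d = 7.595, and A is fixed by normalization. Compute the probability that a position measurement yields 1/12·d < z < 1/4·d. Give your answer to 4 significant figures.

P ≈ 0.09843

|u|² is the probability density, so P = ∫_{1/12·d}^{1/4·d} |u|² dz.
The normalization integral ∫|u|²dz over the whole domain equals d^5/30·A², and A² cancels in the ratio.
Let t = z/d; then A² and the length scale cancel, so P = ∫_{1/12}^{1/4} t^2·(1 - t)^2 dt ÷ ∫_{0}^{1} t^2·(1 - t)^2 dt.
With ∫ t^2·(1 - t)^2 dt = t^3·(6·t^2 - 15·t + 10)/30 + C, the region integral is ≈ 0.00328093 and the full one is 1/30.
The result is P = 0.098428.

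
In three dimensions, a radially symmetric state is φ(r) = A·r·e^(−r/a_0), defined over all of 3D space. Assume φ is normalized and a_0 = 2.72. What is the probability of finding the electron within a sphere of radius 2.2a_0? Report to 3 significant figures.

P = ∫ |φ|² 4πr² dr over r ≤ 2.2a_0.
The full normalization integral is A²·[3·π·a_0^5] = 1, fixing A².
Substituting u = r/a_0, A², 4π and the length scale all cancel in the ratio: P = ∫_{0}^{2.2} u^4·e^(-2·u) du / ∫_{0}^{∞} u^4·e^(-2·u) du.
An antiderivative of u^4·e^(-2·u) is -(u^4/2 + u^3 + 3·u^2/2 + 3·u/2 + 3/4)·e^(-2·u); evaluating from 0 to 2.2 gives ≈ 0.33661, while the full integral is 3/4.
The region integral divided by the full integral gives P = 0.4488.

P ≈ 0.449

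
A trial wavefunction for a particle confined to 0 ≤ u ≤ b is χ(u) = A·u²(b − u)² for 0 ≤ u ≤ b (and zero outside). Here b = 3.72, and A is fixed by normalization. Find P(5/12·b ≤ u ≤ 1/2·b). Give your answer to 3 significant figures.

The probability is P = ∫ |χ|² du over [5/12·b, 1/2·b].
Since A² = 1/(b^9/630), this is the region integral divided by the full normalization integral.
In terms of t = u/b (A² and the length scale cancel between numerator and denominator), P = [∫_{5/12}^{1/2} t^4·(1 - t)^4 dt] / [∫_{0}^{1} t^4·(1 - t)^4 dt].
With ∫ t^4·(1 - t)^4 dt = t^5·(70·t^4 - 315·t^3 + 540·t^2 - 420·t + 126)/630 + C, the region integral is ≈ 0.00031376 and the full one is 1/630.
Evaluating gives P = 0.1977.

P ≈ 0.198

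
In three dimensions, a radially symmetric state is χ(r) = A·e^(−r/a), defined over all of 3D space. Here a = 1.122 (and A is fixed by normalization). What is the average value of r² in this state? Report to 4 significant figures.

⟨r^2⟩ ≈ 3.777

⟨r²⟩ = ∫ r^2 |χ|² 4πr² dr over the full domain.
Using ∫₀^∞ rⁿ e^(−αr) dr = n!/αⁿ⁺¹, the ratio of the moment integral to the normalization integral gives ⟨r²⟩ = 3·a^2.
Putting a = 1.122 gives 3.7767.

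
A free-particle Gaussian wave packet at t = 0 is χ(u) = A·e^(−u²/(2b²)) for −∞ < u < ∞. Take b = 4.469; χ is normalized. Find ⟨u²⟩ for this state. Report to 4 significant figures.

The expectation value is the |χ|²-weighted average of u^2: ∫ u^2|χ|² du.
Using the Gaussian integral ∫_{−∞}^{∞} e^(−αu²) du = √(π/α), evaluating both integrals, ⟨u²⟩ = b^2/2.
With b = 4.469, ⟨u^2⟩ = 9.9860.

⟨u^2⟩ ≈ 9.986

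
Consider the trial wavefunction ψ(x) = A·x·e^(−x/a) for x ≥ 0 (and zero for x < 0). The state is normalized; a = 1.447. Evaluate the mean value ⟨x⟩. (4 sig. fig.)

⟨x⟩ ≈ 2.171

The expectation value is the |ψ|²-weighted average of x: ∫ x|ψ|² dx.
The ratio of the moment integral to the normalization integral gives ⟨x⟩ = 3·a/2.
Putting a = 1.447 gives 2.1705.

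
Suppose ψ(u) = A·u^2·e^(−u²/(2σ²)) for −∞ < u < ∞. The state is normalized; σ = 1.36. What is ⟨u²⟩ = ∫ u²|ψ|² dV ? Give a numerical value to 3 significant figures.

⟨u²⟩ = ∫ u^2 |ψ|² du over the full domain.
Using the Gaussian integral ∫_{−∞}^{∞} e^(−αu²) du = √(π/α), since the A² factors cancel between numerator and denominator, ⟨u²⟩ = 5·σ^2/2.
With σ = 1.36, ⟨u^2⟩ = 4.624.

⟨u^2⟩ ≈ 4.62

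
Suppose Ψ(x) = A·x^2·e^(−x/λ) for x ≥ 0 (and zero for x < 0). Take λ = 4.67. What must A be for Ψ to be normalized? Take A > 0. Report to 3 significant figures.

Normalization requires ∫|Ψ|² dx = 1, integrated from 0 to ∞.
Recall ∫₀^∞ x^m e^(−x/β) dx = m!·β^(m+1), with Ψ = A·x^2·e^(−x/λ), the integral evaluates to A²·[3·λ^5/4].
Plugging in λ = 4.67 yields A = 0.02450.

A ≈ 0.0245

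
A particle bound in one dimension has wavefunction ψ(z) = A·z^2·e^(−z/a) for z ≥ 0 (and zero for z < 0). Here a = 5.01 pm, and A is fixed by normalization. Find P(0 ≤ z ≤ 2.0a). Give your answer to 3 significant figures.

P ≈ 0.371

P = ∫_{0}^{2.0a} |ψ(z)|² dz.
With A² fixed by ∫|ψ|² = 1, i.e. A² = (3·a^5/4)^(−1), substitute and integrate.
Substituting u = z/a, A² and the length scale cancel in the ratio: P = ∫_{0}^{2.0} u^4·e^(-2·u) du / ∫_{0}^{∞} u^4·e^(-2·u) du.
Using ∫ u^4·e^(-2·u) du = -(u^4/2 + u^3 + 3·u^2/2 + 3·u/2 + 3/4)·e^(-2·u), the numerator is 3/4 - 103·e^(-4)/4 and the denominator is 3/4.
Taking the ratio, P = 0.3712.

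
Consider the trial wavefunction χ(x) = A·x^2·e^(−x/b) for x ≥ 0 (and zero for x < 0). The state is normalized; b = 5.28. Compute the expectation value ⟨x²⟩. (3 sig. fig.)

⟨x^2⟩ ≈ 209

The expectation value is the |χ|²-weighted average of x^2: ∫ x^2|χ|² dx.
Since the A² factors cancel between numerator and denominator, ⟨x²⟩ = 15·b^2/2.
With b = 5.28, ⟨x^2⟩ = 209.1.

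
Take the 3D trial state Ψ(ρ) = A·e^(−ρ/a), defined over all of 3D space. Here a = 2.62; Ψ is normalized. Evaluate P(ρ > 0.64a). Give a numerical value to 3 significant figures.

P ≈ 0.862

P = ∫ |Ψ|² 4πρ² dρ over ρ > 0.64a.
The full normalization integral is A²·[π·a^3] = 1, fixing A².
Substituting u = ρ/a, A², 4π and the length scale all cancel in the ratio: P = ∫_{0.64}^{∞} u^2·e^(-2·u) du / ∫_{0}^{∞} u^2·e^(-2·u) du.
An antiderivative of u^2·e^(-2·u) is -(2·u^2 + 2·u + 1)·e^(-2·u)/4; evaluating from 0.64 to ∞ gives 1937·e^(-32/25)/2500, while the full integral is 1/4.
Taking the ratio yields P = 0.8617.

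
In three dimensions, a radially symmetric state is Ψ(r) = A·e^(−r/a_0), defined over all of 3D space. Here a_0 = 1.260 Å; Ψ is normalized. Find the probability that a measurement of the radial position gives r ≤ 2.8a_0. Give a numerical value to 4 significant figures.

P ≈ 0.9176

Integrate the radial probability density 4πr²|Ψ|² over r ≤ 2.8a_0.
A² is fixed by ∫₀^∞ 4πr²|Ψ|² dr = 1, i.e. A² = (π·a_0^3)^(−1).
In terms of u = r/a_0 (A², 4π and the length scale all cancel between numerator and denominator), P = [∫_{0}^{2.8} u^2·e^(-2·u) du] / [∫_{0}^{∞} u^2·e^(-2·u) du].
An antiderivative of u^2·e^(-2·u) is -(2·u^2 + 2·u + 1)·e^(-2·u)/4; evaluating from 0 to 2.8 gives 1/4 - 557·e^(-28/5)/100, while the full integral is 1/4.
The region integral divided by the full integral gives P = 0.91761.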